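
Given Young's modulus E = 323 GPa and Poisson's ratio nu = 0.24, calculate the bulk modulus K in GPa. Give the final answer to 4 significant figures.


K = E / (3*(1-2*nu))
K = 323 / (3*(1-2*0.24))
K = 207.1 GPa


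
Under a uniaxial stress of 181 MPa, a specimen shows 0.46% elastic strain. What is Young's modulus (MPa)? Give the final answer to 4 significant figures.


E = sigma / epsilon
epsilon = 0.46% = 4.6e-03
E = 181 / 4.6e-03
E = 39350 MPa


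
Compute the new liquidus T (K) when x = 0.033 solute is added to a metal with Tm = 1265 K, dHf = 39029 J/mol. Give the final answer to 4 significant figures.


dT = R*Tm^2*x / dHf
dT = 8.314 * 1265^2 * 0.033 / 39029
dT = 11.2491 K
T_new = 1265 - 11.2491 = 1254 K


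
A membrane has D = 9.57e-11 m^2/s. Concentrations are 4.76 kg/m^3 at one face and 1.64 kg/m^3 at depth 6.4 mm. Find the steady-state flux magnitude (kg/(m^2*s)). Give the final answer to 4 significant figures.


J = -D * (dC/dx) = D * (C1 - C2) / dx
J = 9.57e-11 * (4.76 - 1.64) / 6.4e-03
J = 4.665e-08 kg/(m^2*s)


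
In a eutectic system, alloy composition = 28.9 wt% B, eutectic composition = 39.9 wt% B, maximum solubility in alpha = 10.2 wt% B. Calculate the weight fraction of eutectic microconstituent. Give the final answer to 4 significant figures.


f_primary = (C_e - C0) / (C_e - C_alpha_max)
f_primary = (39.9 - 28.9) / (39.9 - 10.2)
f_primary = 0.37037
f_eutectic = 1 - 0.37037 = 0.6296


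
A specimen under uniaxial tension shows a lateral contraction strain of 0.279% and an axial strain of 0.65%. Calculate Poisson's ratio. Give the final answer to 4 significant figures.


nu = -epsilon_lat / epsilon_axial
Lateral strain is contraction (negative), so using magnitudes:
nu = 0.279 / 0.65
nu = 0.4292


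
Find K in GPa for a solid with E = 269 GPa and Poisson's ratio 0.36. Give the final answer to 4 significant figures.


K = E / (3*(1-2*nu))
K = 269 / (3*(1-2*0.36))
K = 320.2 GPa


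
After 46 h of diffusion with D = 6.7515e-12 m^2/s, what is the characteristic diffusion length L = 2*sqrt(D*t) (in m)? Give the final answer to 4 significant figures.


t = 46 hr = 165600 s
Diffusion length = 2*sqrt(D*t)
= 2*sqrt(6.7515e-12 * 165600)
= 2.115e-03 m


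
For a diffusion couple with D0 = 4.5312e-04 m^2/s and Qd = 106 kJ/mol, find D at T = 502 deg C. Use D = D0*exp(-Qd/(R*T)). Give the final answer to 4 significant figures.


D = D0 * exp(-Qd / (R*T))
T = 775.15 K
D = 4.5312e-04 * exp(-106e3 / (8.314 * 775.15))
D = 3.258e-11 m^2/s


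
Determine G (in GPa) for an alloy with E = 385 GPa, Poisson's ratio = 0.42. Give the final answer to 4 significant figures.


G = E / (2*(1+nu))
G = 385 / (2*(1+0.42))
G = 135.6 GPa


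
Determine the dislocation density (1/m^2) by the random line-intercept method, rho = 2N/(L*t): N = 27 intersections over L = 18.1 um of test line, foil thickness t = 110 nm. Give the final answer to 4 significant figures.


rho = 2N / (L * t)
L = 18.1 um = 1.81e-05 m, t = 110 nm = 1.1e-07 m
rho = 2 * 27 / (1.81e-05 * 1.1e-07)
rho = 2.712e+13 1/m^2


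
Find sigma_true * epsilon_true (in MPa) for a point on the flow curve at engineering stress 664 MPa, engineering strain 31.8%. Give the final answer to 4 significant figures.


sigma_true = sigma_eng * (1 + epsilon_eng)
sigma_true = 664 * (1 + 0.318) = 875.152 MPa
epsilon_true = ln(1 + epsilon_eng)
epsilon_true = ln(1 + 0.318) = 0.276115
sigma_true * epsilon_true = 875.152 * 0.276115 = 241.6 MPa


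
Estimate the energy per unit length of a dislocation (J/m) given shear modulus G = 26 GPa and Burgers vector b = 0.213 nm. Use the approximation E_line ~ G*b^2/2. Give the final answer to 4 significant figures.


E = G*b^2/2
b = 0.213 nm = 2.13e-10 m
G = 26 GPa = 2.6e+10 Pa
E = 0.5 * 2.6e+10 * (2.13e-10)^2
E = 5.898e-10 J/m


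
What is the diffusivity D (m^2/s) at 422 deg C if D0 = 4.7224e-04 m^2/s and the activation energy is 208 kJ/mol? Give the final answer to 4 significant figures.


D = D0 * exp(-Qd / (R*T))
T = 695.15 K
D = 4.7224e-04 * exp(-208e3 / (8.314 * 695.15))
D = 1.107e-19 m^2/s


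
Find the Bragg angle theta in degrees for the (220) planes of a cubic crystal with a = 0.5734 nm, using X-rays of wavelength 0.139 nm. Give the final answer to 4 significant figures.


d = a / sqrt(h^2+k^2+l^2)
d = 0.5734 / sqrt(8) = 0.202728 nm
lambda = 2*d*sin(theta)  =>  sin(theta) = lambda / (2*d)
sin(theta) = 0.139 / (2 * 0.202728) = 0.342825
theta = 20.05 deg


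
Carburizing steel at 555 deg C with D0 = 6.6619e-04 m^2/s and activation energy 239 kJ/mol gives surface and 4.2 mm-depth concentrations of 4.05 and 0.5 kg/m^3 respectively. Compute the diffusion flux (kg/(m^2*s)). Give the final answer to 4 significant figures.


Step 1: D = D0 * exp(-Qd/(R*T))
T = 555 + 273.15 = 828.15 K
D = 6.6619e-04 * exp(-239e3 / (8.314 * 828.15)) = 5.60266e-19 m^2/s
Step 2: J = D * (C1 - C2) / dx
J = 5.60266e-19 * (4.05 - 0.5) / 4.2e-03
J = 4.736e-16 kg/(m^2*s)


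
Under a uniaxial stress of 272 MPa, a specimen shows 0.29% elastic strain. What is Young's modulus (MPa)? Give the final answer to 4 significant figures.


E = sigma / epsilon
epsilon = 0.29% = 2.9e-03
E = 272 / 2.9e-03
E = 93790 MPa


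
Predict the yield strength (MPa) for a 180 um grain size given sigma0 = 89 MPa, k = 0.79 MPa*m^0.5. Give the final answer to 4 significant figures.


sigma_y = sigma0 + k / sqrt(d)
d = 180 um = 1.8e-04 m
sigma_y = 89 + 0.79 / sqrt(1.8e-04)
sigma_y = 147.9 MPa


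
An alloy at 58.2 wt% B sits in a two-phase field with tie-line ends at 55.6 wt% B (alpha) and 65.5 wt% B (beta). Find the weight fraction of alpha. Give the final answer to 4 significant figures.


f_alpha = (C_beta - C0) / (C_beta - C_alpha)
f_alpha = (65.5 - 58.2) / (65.5 - 55.6)
f_alpha = 0.7374


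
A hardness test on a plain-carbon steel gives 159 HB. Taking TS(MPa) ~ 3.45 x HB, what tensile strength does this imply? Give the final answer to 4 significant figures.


TS (MPa) = 3.45 * HB
TS = 3.45 * 159
TS = 548.6 MPa


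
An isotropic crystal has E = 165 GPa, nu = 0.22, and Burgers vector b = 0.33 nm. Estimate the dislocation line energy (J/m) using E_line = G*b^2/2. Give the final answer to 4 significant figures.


Step 1: G = E / (2*(1+nu))
G = 165 / (2*(1+0.22)) = 67.623 GPa = 6.7623e+10 Pa
Step 2: E_line = G*b^2/2
b = 0.33 nm = 3.3e-10 m
E_line = 0.5 * 6.7623e+10 * (3.3e-10)^2 = 3.682e-09 J/m


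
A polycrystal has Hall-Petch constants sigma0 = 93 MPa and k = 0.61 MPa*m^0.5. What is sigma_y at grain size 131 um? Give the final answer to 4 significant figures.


sigma_y = sigma0 + k / sqrt(d)
d = 131 um = 1.31e-04 m
sigma_y = 93 + 0.61 / sqrt(1.31e-04)
sigma_y = 146.3 MPa


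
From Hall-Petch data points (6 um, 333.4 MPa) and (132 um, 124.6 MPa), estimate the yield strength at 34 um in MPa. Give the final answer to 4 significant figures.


sigma_y = sigma0 + k / sqrt(d)
1/sqrt(d1) = 1/sqrt(6e-06) = 408.248;  1/sqrt(d2) = 87.0388
k = (sigma1 - sigma2) / (1/sqrt(d1) - 1/sqrt(d2)) = (333.4 - 124.6) / (408.248 - 87.0388) = 0.650043 MPa*m^0.5
sigma0 = sigma1 - k/sqrt(d1) = 333.4 - 0.650043*408.248 = 68.021 MPa
sigma_y(d3) = 68.021 + 0.650043 / sqrt(3.4e-05) = 179.5 MPa


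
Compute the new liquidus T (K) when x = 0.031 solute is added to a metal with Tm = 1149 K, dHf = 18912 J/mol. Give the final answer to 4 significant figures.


dT = R*Tm^2*x / dHf
dT = 8.314 * 1149^2 * 0.031 / 18912
dT = 17.9918 K
T_new = 1149 - 17.9918 = 1131 K


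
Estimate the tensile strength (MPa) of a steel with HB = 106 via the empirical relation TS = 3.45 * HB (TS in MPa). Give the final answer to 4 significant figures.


TS (MPa) = 3.45 * HB
TS = 3.45 * 106
TS = 365.7 MPa


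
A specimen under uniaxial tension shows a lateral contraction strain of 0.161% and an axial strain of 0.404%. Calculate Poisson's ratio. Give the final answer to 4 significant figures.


nu = -epsilon_lat / epsilon_axial
Lateral strain is contraction (negative), so using magnitudes:
nu = 0.161 / 0.404
nu = 0.3985


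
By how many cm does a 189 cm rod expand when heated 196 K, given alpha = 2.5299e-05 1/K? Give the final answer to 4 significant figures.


dL = L0 * alpha * dT
dL = 189 * 2.5299e-05 * 196
dL = 0.9372 cm


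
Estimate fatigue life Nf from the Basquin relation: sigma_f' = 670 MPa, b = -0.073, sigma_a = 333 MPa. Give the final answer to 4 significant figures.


sigma_a = sigma_f' * (2*Nf)^b
2*Nf = (sigma_a / sigma_f')^(1/b)
2*Nf = (333 / 670)^(1/-0.073)
2*Nf = 14431.9
Nf = 7216 cycles


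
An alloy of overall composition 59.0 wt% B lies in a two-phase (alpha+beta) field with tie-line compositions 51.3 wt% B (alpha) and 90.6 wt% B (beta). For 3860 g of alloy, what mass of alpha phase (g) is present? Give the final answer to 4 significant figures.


f_alpha = (C_beta - C0) / (C_beta - C_alpha)
f_alpha = (90.6 - 59.0) / (90.6 - 51.3) = 0.804071
m_alpha = f_alpha * m_total = 0.804071 * 3860 = 3104 g


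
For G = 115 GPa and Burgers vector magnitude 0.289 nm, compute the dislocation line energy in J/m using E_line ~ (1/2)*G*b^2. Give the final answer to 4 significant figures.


E = G*b^2/2
b = 0.289 nm = 2.89e-10 m
G = 115 GPa = 1.15e+11 Pa
E = 0.5 * 1.15e+11 * (2.89e-10)^2
E = 4.802e-09 J/m


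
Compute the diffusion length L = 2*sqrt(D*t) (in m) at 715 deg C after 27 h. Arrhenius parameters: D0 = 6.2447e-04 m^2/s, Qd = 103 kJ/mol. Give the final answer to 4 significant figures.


Step 1: D = D0 * exp(-Qd/(R*T))
T = 988.15 K
D = 6.2447e-04 * exp(-103e3 / (8.314 * 988.15)) = 2.24196e-09 m^2/s
Step 2: L = 2*sqrt(D*t)
t = 27 h = 97200 s
L = 2*sqrt(2.24196e-09 * 97200) = 0.02952 m


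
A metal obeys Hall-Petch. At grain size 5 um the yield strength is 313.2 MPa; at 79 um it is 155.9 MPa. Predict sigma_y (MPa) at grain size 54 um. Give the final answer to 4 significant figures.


sigma_y = sigma0 + k / sqrt(d)
1/sqrt(d1) = 1/sqrt(5e-06) = 447.214;  1/sqrt(d2) = 112.509
k = (sigma1 - sigma2) / (1/sqrt(d1) - 1/sqrt(d2)) = (313.2 - 155.9) / (447.214 - 112.509) = 0.469966 MPa*m^0.5
sigma0 = sigma1 - k/sqrt(d1) = 313.2 - 0.469966*447.214 = 103.025 MPa
sigma_y(d3) = 103.025 + 0.469966 / sqrt(5.4e-05) = 167 MPa


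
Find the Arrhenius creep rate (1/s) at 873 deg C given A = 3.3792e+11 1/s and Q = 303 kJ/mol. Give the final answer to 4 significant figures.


rate = A * exp(-Q / (R*T))
T = 873 + 273.15 = 1146.15 K
rate = 3.3792e+11 * exp(-303e3 / (8.314 * 1146.15))
rate = 5.241e-03 1/s


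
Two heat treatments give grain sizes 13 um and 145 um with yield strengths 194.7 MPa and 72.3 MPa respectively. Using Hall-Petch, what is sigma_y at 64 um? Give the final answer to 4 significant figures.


sigma_y = sigma0 + k / sqrt(d)
1/sqrt(d1) = 1/sqrt(1.3e-05) = 277.35;  1/sqrt(d2) = 83.0455
k = (sigma1 - sigma2) / (1/sqrt(d1) - 1/sqrt(d2)) = (194.7 - 72.3) / (277.35 - 83.0455) = 0.629939 MPa*m^0.5
sigma0 = sigma1 - k/sqrt(d1) = 194.7 - 0.629939*277.35 = 19.9864 MPa
sigma_y(d3) = 19.9864 + 0.629939 / sqrt(6.4e-05) = 98.73 MPa


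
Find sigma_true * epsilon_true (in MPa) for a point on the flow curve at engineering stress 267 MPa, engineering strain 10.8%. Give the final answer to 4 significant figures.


sigma_true = sigma_eng * (1 + epsilon_eng)
sigma_true = 267 * (1 + 0.108) = 295.836 MPa
epsilon_true = ln(1 + epsilon_eng)
epsilon_true = ln(1 + 0.108) = 0.102557
sigma_true * epsilon_true = 295.836 * 0.102557 = 30.34 MPa


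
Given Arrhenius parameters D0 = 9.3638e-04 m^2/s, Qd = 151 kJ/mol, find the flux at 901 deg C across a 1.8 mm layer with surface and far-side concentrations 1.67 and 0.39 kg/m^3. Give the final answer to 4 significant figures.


Step 1: D = D0 * exp(-Qd/(R*T))
T = 901 + 273.15 = 1174.15 K
D = 9.3638e-04 * exp(-151e3 / (8.314 * 1174.15)) = 1.79326e-10 m^2/s
Step 2: J = D * (C1 - C2) / dx
J = 1.79326e-10 * (1.67 - 0.39) / 1.8e-03
J = 1.275e-07 kg/(m^2*s)


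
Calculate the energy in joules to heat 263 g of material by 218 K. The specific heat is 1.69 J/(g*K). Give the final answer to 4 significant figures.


Q = m * cp * dT
Q = 263 * 1.69 * 218
Q = 96890 J


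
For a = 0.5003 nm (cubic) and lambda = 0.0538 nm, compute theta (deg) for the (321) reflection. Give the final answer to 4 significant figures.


d = a / sqrt(h^2+k^2+l^2)
d = 0.5003 / sqrt(14) = 0.133711 nm
lambda = 2*d*sin(theta)  =>  sin(theta) = lambda / (2*d)
sin(theta) = 0.0538 / (2 * 0.133711) = 0.20118
theta = 11.61 deg


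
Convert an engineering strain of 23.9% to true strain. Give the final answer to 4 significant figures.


epsilon_true = ln(1 + epsilon_eng)
epsilon_true = ln(1 + 0.239)
epsilon_true = 0.2143


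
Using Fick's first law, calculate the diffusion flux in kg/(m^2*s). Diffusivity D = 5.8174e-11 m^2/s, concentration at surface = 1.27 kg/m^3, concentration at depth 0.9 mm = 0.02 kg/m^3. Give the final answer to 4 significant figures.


J = -D * (dC/dx) = D * (C1 - C2) / dx
J = 5.8174e-11 * (1.27 - 0.02) / 9e-04
J = 8.08e-08 kg/(m^2*s)


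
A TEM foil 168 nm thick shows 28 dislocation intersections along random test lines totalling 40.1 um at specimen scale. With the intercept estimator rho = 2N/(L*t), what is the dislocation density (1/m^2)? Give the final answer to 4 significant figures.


rho = 2N / (L * t)
L = 40.1 um = 4.01e-05 m, t = 168 nm = 1.68e-07 m
rho = 2 * 28 / (4.01e-05 * 1.68e-07)
rho = 8.313e+12 1/m^2


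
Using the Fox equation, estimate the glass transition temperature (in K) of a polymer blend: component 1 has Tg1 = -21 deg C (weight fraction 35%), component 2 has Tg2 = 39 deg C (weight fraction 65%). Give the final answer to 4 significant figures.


1/Tg = w1/Tg1 + w2/Tg2 (in Kelvin)
Tg1 = 252.15 K, Tg2 = 312.15 K
1/Tg = 0.35/252.15 + 0.65/312.15
Tg = 288.2 K


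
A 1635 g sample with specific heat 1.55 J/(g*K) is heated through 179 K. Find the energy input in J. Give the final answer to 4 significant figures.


Q = m * cp * dT
Q = 1635 * 1.55 * 179
Q = 453600 J


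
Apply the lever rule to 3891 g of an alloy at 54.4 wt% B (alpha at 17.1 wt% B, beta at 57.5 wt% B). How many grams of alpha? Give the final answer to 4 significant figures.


f_alpha = (C_beta - C0) / (C_beta - C_alpha)
f_alpha = (57.5 - 54.4) / (57.5 - 17.1) = 0.0767327
m_alpha = f_alpha * m_total = 0.0767327 * 3891 = 298.6 g


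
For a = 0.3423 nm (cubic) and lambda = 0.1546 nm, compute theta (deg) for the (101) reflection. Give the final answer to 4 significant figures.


d = a / sqrt(h^2+k^2+l^2)
d = 0.3423 / sqrt(2) = 0.242043 nm
lambda = 2*d*sin(theta)  =>  sin(theta) = lambda / (2*d)
sin(theta) = 0.1546 / (2 * 0.242043) = 0.319365
theta = 18.62 deg


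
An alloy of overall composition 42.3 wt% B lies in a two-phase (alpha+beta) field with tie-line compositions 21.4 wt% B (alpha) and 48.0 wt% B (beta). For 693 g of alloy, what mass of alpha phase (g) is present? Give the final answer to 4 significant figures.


f_alpha = (C_beta - C0) / (C_beta - C_alpha)
f_alpha = (48.0 - 42.3) / (48.0 - 21.4) = 0.214286
m_alpha = f_alpha * m_total = 0.214286 * 693 = 148.5 g


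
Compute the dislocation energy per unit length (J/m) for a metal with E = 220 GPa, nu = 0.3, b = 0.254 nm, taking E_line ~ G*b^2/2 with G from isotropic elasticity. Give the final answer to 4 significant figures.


Step 1: G = E / (2*(1+nu))
G = 220 / (2*(1+0.3)) = 84.6154 GPa = 8.46154e+10 Pa
Step 2: E_line = G*b^2/2
b = 0.254 nm = 2.54e-10 m
E_line = 0.5 * 8.46154e+10 * (2.54e-10)^2 = 2.73e-09 J/m


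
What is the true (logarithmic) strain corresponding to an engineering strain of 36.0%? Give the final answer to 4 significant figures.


epsilon_true = ln(1 + epsilon_eng)
epsilon_true = ln(1 + 0.36)
epsilon_true = 0.3075


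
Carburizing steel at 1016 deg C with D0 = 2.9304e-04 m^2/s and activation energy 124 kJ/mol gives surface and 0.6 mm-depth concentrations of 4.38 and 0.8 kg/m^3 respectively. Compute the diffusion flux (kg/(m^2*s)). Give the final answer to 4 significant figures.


Step 1: D = D0 * exp(-Qd/(R*T))
T = 1016 + 273.15 = 1289.15 K
D = 2.9304e-04 * exp(-124e3 / (8.314 * 1289.15)) = 2.76969e-09 m^2/s
Step 2: J = D * (C1 - C2) / dx
J = 2.76969e-09 * (4.38 - 0.8) / 6e-04
J = 1.653e-05 kg/(m^2*s)


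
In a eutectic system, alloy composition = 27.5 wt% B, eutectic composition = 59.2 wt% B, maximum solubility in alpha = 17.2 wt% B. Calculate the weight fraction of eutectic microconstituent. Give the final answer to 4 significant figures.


f_primary = (C_e - C0) / (C_e - C_alpha_max)
f_primary = (59.2 - 27.5) / (59.2 - 17.2)
f_primary = 0.754762
f_eutectic = 1 - 0.754762 = 0.2452


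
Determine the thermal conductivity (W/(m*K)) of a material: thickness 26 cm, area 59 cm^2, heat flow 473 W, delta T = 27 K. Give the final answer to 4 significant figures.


k = Q*L / (A*dT)
L = 0.26 m, A = 5.9e-03 m^2
k = 473 * 0.26 / (5.9e-03 * 27)
k = 772 W/(m*K)


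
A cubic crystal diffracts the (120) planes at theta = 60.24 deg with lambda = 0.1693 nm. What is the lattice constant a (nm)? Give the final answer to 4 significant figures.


d = lambda / (2*sin(theta))
d = 0.1693 / (2*sin(60.24 deg))
d = 0.0975104 nm
a = d * sqrt(h^2+k^2+l^2) = 0.0975104 * sqrt(5)
a = 0.218 nm


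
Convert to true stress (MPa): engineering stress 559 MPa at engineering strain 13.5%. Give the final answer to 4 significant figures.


sigma_true = sigma_eng * (1 + epsilon_eng)
sigma_true = 559 * (1 + 0.135)
sigma_true = 634.5 MPa


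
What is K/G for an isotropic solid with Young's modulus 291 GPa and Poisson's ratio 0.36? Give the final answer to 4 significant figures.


G = E / (2*(1+nu))
G = 291 / (2*(1+0.36)) = 106.985 GPa
K = E / (3*(1-2*nu))
K = 291 / (3*(1-2*0.36)) = 346.429 GPa
K/G = 346.429 / 106.985 = 3.238


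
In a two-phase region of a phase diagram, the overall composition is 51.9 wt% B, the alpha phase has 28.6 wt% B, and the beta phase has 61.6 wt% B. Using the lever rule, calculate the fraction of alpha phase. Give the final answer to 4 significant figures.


f_alpha = (C_beta - C0) / (C_beta - C_alpha)
f_alpha = (61.6 - 51.9) / (61.6 - 28.6)
f_alpha = 0.2939


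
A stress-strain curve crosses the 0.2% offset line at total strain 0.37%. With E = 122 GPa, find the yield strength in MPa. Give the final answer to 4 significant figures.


Offset strain = 0.002
Elastic strain at yield = total_strain - offset = 3.7e-03 - 0.002 = 1.7e-03
sigma_y = E * elastic_strain = 122000 * 1.7e-03
sigma_y = 207.4 MPa


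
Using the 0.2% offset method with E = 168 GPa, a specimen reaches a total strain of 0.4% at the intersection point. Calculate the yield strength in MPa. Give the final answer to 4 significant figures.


Offset strain = 0.002
Elastic strain at yield = total_strain - offset = 4e-03 - 0.002 = 2e-03
sigma_y = E * elastic_strain = 168000 * 2e-03
sigma_y = 336 MPa


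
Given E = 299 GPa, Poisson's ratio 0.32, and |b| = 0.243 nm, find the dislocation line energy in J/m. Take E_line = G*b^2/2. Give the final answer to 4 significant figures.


Step 1: G = E / (2*(1+nu))
G = 299 / (2*(1+0.32)) = 113.258 GPa = 1.13258e+11 Pa
Step 2: E_line = G*b^2/2
b = 0.243 nm = 2.43e-10 m
E_line = 0.5 * 1.13258e+11 * (2.43e-10)^2 = 3.344e-09 J/m


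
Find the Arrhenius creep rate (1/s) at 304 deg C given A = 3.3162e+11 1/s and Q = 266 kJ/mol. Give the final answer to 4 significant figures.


rate = A * exp(-Q / (R*T))
T = 304 + 273.15 = 577.15 K
rate = 3.3162e+11 * exp(-266e3 / (8.314 * 577.15))
rate = 2.79e-13 1/s


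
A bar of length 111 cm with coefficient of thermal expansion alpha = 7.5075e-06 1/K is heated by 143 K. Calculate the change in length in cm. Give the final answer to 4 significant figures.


dL = L0 * alpha * dT
dL = 111 * 7.5075e-06 * 143
dL = 0.1192 cm


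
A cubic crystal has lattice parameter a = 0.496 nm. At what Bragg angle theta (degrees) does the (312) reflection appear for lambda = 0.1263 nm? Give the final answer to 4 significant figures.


d = a / sqrt(h^2+k^2+l^2)
d = 0.496 / sqrt(14) = 0.132562 nm
lambda = 2*d*sin(theta)  =>  sin(theta) = lambda / (2*d)
sin(theta) = 0.1263 / (2 * 0.132562) = 0.476382
theta = 28.45 deg


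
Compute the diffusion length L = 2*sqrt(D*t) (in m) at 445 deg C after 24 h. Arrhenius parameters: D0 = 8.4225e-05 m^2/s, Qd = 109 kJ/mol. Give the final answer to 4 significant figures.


Step 1: D = D0 * exp(-Qd/(R*T))
T = 718.15 K
D = 8.4225e-05 * exp(-109e3 / (8.314 * 718.15)) = 9.93207e-13 m^2/s
Step 2: L = 2*sqrt(D*t)
t = 24 h = 86400 s
L = 2*sqrt(9.93207e-13 * 86400) = 5.859e-04 m


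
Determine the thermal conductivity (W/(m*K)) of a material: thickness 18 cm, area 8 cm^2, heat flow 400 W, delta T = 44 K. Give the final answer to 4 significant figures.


k = Q*L / (A*dT)
L = 0.18 m, A = 8e-04 m^2
k = 400 * 0.18 / (8e-04 * 44)
k = 2045 W/(m*K)


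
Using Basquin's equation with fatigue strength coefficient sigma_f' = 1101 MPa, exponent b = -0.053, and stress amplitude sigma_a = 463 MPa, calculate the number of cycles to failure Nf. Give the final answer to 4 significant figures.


sigma_a = sigma_f' * (2*Nf)^b
2*Nf = (sigma_a / sigma_f')^(1/b)
2*Nf = (463 / 1101)^(1/-0.053)
2*Nf = 1.25381e+07
Nf = 6.269e+06 cycles


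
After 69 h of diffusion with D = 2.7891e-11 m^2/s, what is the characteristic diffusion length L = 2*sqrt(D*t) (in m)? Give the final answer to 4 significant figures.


t = 69 hr = 248400 s
Diffusion length = 2*sqrt(D*t)
= 2*sqrt(2.7891e-11 * 248400)
= 5.264e-03 m


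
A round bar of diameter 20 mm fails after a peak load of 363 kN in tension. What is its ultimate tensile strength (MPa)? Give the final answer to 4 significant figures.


A0 = pi*(d/2)^2 = pi*(20/2)^2 = 314.159 mm^2
UTS = F_max / A0 = 363*1000 / 314.159
UTS = 1155 MPa


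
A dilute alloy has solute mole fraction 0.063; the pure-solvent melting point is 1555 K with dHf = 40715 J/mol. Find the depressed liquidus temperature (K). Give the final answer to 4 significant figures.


dT = R*Tm^2*x / dHf
dT = 8.314 * 1555^2 * 0.063 / 40715
dT = 31.1069 K
T_new = 1555 - 31.1069 = 1524 K


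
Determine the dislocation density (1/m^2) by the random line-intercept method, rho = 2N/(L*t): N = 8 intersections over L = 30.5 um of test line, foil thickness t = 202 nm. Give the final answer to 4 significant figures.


rho = 2N / (L * t)
L = 30.5 um = 3.05e-05 m, t = 202 nm = 2.02e-07 m
rho = 2 * 8 / (3.05e-05 * 2.02e-07)
rho = 2.597e+12 1/m^2


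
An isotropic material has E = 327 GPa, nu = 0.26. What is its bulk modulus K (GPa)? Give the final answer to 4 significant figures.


K = E / (3*(1-2*nu))
K = 327 / (3*(1-2*0.26))
K = 227.1 GPa


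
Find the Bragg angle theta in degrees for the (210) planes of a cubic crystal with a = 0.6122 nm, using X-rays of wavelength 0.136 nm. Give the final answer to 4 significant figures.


d = a / sqrt(h^2+k^2+l^2)
d = 0.6122 / sqrt(5) = 0.273784 nm
lambda = 2*d*sin(theta)  =>  sin(theta) = lambda / (2*d)
sin(theta) = 0.136 / (2 * 0.273784) = 0.248371
theta = 14.38 deg


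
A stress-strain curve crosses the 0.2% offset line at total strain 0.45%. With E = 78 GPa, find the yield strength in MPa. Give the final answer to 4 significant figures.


Offset strain = 0.002
Elastic strain at yield = total_strain - offset = 4.5e-03 - 0.002 = 2.5e-03
sigma_y = E * elastic_strain = 78000 * 2.5e-03
sigma_y = 195 MPa


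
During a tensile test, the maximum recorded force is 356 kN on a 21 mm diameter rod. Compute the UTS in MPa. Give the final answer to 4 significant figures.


A0 = pi*(d/2)^2 = pi*(21/2)^2 = 346.361 mm^2
UTS = F_max / A0 = 356*1000 / 346.361
UTS = 1028 MPa


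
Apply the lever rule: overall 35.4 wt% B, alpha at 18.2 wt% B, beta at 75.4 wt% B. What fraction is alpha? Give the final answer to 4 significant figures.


f_alpha = (C_beta - C0) / (C_beta - C_alpha)
f_alpha = (75.4 - 35.4) / (75.4 - 18.2)
f_alpha = 0.6993


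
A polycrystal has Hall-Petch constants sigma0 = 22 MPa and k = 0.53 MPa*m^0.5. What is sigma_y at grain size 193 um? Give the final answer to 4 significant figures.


sigma_y = sigma0 + k / sqrt(d)
d = 193 um = 1.93e-04 m
sigma_y = 22 + 0.53 / sqrt(1.93e-04)
sigma_y = 60.15 MPa


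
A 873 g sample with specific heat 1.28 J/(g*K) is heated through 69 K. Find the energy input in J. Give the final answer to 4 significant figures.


Q = m * cp * dT
Q = 873 * 1.28 * 69
Q = 77100 J


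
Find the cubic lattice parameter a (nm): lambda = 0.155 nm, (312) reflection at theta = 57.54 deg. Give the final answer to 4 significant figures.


d = lambda / (2*sin(theta))
d = 0.155 / (2*sin(57.54 deg))
d = 0.0918501 nm
a = d * sqrt(h^2+k^2+l^2) = 0.0918501 * sqrt(14)
a = 0.3437 nm


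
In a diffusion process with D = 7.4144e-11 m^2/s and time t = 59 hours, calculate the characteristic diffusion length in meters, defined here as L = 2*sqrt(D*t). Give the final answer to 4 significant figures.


t = 59 hr = 212400 s
Diffusion length = 2*sqrt(D*t)
= 2*sqrt(7.4144e-11 * 212400)
= 7.937e-03 m


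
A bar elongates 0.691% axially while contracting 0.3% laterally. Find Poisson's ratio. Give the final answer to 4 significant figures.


nu = -epsilon_lat / epsilon_axial
Lateral strain is contraction (negative), so using magnitudes:
nu = 0.3 / 0.691
nu = 0.4342


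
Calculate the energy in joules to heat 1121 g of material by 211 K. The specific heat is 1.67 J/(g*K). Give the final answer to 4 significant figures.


Q = m * cp * dT
Q = 1121 * 1.67 * 211
Q = 395000 J


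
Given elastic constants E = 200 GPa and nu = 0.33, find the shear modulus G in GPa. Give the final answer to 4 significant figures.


G = E / (2*(1+nu))
G = 200 / (2*(1+0.33))
G = 75.19 GPa


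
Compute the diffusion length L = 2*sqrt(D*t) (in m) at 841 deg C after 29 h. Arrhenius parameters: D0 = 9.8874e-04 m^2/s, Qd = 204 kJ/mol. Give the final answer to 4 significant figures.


Step 1: D = D0 * exp(-Qd/(R*T))
T = 1114.15 K
D = 9.8874e-04 * exp(-204e3 / (8.314 * 1114.15)) = 2.69535e-13 m^2/s
Step 2: L = 2*sqrt(D*t)
t = 29 h = 104400 s
L = 2*sqrt(2.69535e-13 * 104400) = 3.355e-04 m


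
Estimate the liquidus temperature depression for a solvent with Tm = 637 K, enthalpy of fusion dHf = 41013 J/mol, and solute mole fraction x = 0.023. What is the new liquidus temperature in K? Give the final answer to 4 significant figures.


dT = R*Tm^2*x / dHf
dT = 8.314 * 637^2 * 0.023 / 41013
dT = 1.89189 K
T_new = 637 - 1.89189 = 635.1 K


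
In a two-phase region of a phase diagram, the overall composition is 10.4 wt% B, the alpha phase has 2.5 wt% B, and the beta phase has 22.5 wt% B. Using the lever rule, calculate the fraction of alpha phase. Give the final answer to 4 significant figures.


f_alpha = (C_beta - C0) / (C_beta - C_alpha)
f_alpha = (22.5 - 10.4) / (22.5 - 2.5)
f_alpha = 0.605


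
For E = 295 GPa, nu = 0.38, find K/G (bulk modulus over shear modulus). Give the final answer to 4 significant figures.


G = E / (2*(1+nu))
G = 295 / (2*(1+0.38)) = 106.884 GPa
K = E / (3*(1-2*nu))
K = 295 / (3*(1-2*0.38)) = 409.722 GPa
K/G = 409.722 / 106.884 = 3.833


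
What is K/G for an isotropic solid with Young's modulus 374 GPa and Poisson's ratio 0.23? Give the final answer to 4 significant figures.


G = E / (2*(1+nu))
G = 374 / (2*(1+0.23)) = 152.033 GPa
K = E / (3*(1-2*nu))
K = 374 / (3*(1-2*0.23)) = 230.864 GPa
K/G = 230.864 / 152.033 = 1.519


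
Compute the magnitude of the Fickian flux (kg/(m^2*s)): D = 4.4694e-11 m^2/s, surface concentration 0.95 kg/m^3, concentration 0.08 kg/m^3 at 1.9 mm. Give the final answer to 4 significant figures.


J = -D * (dC/dx) = D * (C1 - C2) / dx
J = 4.4694e-11 * (0.95 - 0.08) / 1.9e-03
J = 2.047e-08 kg/(m^2*s)


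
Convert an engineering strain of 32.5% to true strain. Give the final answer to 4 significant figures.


epsilon_true = ln(1 + epsilon_eng)
epsilon_true = ln(1 + 0.325)
epsilon_true = 0.2814


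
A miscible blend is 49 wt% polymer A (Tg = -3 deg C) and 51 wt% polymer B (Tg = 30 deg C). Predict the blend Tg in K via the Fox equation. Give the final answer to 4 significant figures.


1/Tg = w1/Tg1 + w2/Tg2 (in Kelvin)
Tg1 = 270.15 K, Tg2 = 303.15 K
1/Tg = 0.49/270.15 + 0.51/303.15
Tg = 286 K


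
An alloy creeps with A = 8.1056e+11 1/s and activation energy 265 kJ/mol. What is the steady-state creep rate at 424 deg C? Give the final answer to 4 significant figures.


rate = A * exp(-Q / (R*T))
T = 424 + 273.15 = 697.15 K
rate = 8.1056e+11 * exp(-265e3 / (8.314 * 697.15))
rate = 1.129e-08 1/s


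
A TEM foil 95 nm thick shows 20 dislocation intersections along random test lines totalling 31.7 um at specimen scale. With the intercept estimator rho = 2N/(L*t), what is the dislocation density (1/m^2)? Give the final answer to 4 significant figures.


rho = 2N / (L * t)
L = 31.7 um = 3.17e-05 m, t = 95 nm = 9.5e-08 m
rho = 2 * 20 / (3.17e-05 * 9.5e-08)
rho = 1.328e+13 1/m^2


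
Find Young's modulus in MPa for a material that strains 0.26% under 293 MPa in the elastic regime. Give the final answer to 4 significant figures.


E = sigma / epsilon
epsilon = 0.26% = 2.6e-03
E = 293 / 2.6e-03
E = 112700 MPa


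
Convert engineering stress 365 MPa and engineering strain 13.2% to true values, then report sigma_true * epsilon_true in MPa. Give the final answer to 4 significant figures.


sigma_true = sigma_eng * (1 + epsilon_eng)
sigma_true = 365 * (1 + 0.132) = 413.18 MPa
epsilon_true = ln(1 + epsilon_eng)
epsilon_true = ln(1 + 0.132) = 0.123986
sigma_true * epsilon_true = 413.18 * 0.123986 = 51.23 MPa


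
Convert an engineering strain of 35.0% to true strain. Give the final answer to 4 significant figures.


epsilon_true = ln(1 + epsilon_eng)
epsilon_true = ln(1 + 0.35)
epsilon_true = 0.3001


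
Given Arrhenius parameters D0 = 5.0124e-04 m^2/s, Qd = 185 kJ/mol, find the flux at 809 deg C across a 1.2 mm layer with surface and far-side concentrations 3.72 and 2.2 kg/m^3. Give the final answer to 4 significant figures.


Step 1: D = D0 * exp(-Qd/(R*T))
T = 809 + 273.15 = 1082.15 K
D = 5.0124e-04 * exp(-185e3 / (8.314 * 1082.15)) = 5.88708e-13 m^2/s
Step 2: J = D * (C1 - C2) / dx
J = 5.88708e-13 * (3.72 - 2.2) / 1.2e-03
J = 7.457e-10 kg/(m^2*s)


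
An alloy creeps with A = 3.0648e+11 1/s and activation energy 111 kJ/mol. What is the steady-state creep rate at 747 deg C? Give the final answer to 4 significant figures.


rate = A * exp(-Q / (R*T))
T = 747 + 273.15 = 1020.15 K
rate = 3.0648e+11 * exp(-111e3 / (8.314 * 1020.15))
rate = 634900 1/s


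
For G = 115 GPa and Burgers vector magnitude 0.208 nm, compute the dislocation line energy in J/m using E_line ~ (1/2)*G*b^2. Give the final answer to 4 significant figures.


E = G*b^2/2
b = 0.208 nm = 2.08e-10 m
G = 115 GPa = 1.15e+11 Pa
E = 0.5 * 1.15e+11 * (2.08e-10)^2
E = 2.488e-09 J/m


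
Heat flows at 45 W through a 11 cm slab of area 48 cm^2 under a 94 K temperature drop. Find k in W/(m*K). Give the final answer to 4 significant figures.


k = Q*L / (A*dT)
L = 0.11 m, A = 4.8e-03 m^2
k = 45 * 0.11 / (4.8e-03 * 94)
k = 10.97 W/(m*K)


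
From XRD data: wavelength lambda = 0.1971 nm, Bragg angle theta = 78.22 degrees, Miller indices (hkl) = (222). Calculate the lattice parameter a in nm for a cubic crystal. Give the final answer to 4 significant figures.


d = lambda / (2*sin(theta))
d = 0.1971 / (2*sin(78.22 deg))
d = 0.10067 nm
a = d * sqrt(h^2+k^2+l^2) = 0.10067 * sqrt(12)
a = 0.3487 nm


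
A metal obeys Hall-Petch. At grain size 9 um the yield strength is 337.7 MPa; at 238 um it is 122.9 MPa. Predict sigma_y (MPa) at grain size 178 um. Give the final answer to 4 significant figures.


sigma_y = sigma0 + k / sqrt(d)
1/sqrt(d1) = 1/sqrt(9e-06) = 333.333;  1/sqrt(d2) = 64.8204
k = (sigma1 - sigma2) / (1/sqrt(d1) - 1/sqrt(d2)) = (337.7 - 122.9) / (333.333 - 64.8204) = 0.799961 MPa*m^0.5
sigma0 = sigma1 - k/sqrt(d1) = 337.7 - 0.799961*333.333 = 71.0462 MPa
sigma_y(d3) = 71.0462 + 0.799961 / sqrt(1.78e-04) = 131 MPa


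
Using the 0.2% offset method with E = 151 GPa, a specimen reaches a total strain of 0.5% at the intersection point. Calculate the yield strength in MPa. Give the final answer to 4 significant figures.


Offset strain = 0.002
Elastic strain at yield = total_strain - offset = 5e-03 - 0.002 = 3e-03
sigma_y = E * elastic_strain = 151000 * 3e-03
sigma_y = 453 MPa


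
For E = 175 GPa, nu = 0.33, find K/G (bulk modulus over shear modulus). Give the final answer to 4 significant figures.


G = E / (2*(1+nu))
G = 175 / (2*(1+0.33)) = 65.7895 GPa
K = E / (3*(1-2*nu))
K = 175 / (3*(1-2*0.33)) = 171.569 GPa
K/G = 171.569 / 65.7895 = 2.608


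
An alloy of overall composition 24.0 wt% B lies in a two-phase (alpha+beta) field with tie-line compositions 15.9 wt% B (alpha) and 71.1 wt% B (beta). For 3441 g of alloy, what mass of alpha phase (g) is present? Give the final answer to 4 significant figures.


f_alpha = (C_beta - C0) / (C_beta - C_alpha)
f_alpha = (71.1 - 24.0) / (71.1 - 15.9) = 0.853261
m_alpha = f_alpha * m_total = 0.853261 * 3441 = 2936 g


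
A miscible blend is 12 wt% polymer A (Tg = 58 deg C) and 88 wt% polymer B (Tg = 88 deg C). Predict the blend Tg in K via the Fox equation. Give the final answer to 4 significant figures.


1/Tg = w1/Tg1 + w2/Tg2 (in Kelvin)
Tg1 = 331.15 K, Tg2 = 361.15 K
1/Tg = 0.12/331.15 + 0.88/361.15
Tg = 357.3 K


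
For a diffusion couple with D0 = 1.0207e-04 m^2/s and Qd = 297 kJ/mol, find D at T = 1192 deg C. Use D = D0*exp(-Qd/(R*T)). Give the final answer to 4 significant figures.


D = D0 * exp(-Qd / (R*T))
T = 1465.15 K
D = 1.0207e-04 * exp(-297e3 / (8.314 * 1465.15))
D = 2.631e-15 m^2/s


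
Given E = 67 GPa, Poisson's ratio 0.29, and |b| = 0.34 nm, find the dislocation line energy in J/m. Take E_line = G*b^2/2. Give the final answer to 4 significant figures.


Step 1: G = E / (2*(1+nu))
G = 67 / (2*(1+0.29)) = 25.969 GPa = 2.5969e+10 Pa
Step 2: E_line = G*b^2/2
b = 0.34 nm = 3.4e-10 m
E_line = 0.5 * 2.5969e+10 * (3.4e-10)^2 = 1.501e-09 J/m


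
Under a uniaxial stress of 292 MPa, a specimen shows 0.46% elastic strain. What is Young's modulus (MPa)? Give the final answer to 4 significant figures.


E = sigma / epsilon
epsilon = 0.46% = 4.6e-03
E = 292 / 4.6e-03
E = 63480 MPa


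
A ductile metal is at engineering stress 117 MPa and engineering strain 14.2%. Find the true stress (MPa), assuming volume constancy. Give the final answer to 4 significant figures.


sigma_true = sigma_eng * (1 + epsilon_eng)
sigma_true = 117 * (1 + 0.142)
sigma_true = 133.6 MPa


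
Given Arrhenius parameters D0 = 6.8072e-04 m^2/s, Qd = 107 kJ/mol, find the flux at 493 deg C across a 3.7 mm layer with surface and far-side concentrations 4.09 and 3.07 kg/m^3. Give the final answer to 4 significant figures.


Step 1: D = D0 * exp(-Qd/(R*T))
T = 493 + 273.15 = 766.15 K
D = 6.8072e-04 * exp(-107e3 / (8.314 * 766.15)) = 3.44866e-11 m^2/s
Step 2: J = D * (C1 - C2) / dx
J = 3.44866e-11 * (4.09 - 3.07) / 3.7e-03
J = 9.507e-09 kg/(m^2*s)


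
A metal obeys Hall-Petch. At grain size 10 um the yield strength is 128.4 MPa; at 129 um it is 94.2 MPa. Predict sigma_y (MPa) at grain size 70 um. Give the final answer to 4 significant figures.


sigma_y = sigma0 + k / sqrt(d)
1/sqrt(d1) = 1/sqrt(1e-05) = 316.228;  1/sqrt(d2) = 88.0451
k = (sigma1 - sigma2) / (1/sqrt(d1) - 1/sqrt(d2)) = (128.4 - 94.2) / (316.228 - 88.0451) = 0.14988 MPa*m^0.5
sigma0 = sigma1 - k/sqrt(d1) = 128.4 - 0.14988*316.228 = 81.0038 MPa
sigma_y(d3) = 81.0038 + 0.14988 / sqrt(7e-05) = 98.92 MPa


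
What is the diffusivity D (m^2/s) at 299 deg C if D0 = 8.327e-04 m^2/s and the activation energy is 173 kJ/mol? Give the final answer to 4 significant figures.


D = D0 * exp(-Qd / (R*T))
T = 572.15 K
D = 8.327e-04 * exp(-173e3 / (8.314 * 572.15))
D = 1.336e-19 m^2/s


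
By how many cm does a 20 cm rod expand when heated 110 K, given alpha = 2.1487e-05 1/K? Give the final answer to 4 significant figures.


dL = L0 * alpha * dT
dL = 20 * 2.1487e-05 * 110
dL = 0.04727 cm


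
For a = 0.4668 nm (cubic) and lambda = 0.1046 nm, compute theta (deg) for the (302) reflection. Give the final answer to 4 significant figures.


d = a / sqrt(h^2+k^2+l^2)
d = 0.4668 / sqrt(13) = 0.129467 nm
lambda = 2*d*sin(theta)  =>  sin(theta) = lambda / (2*d)
sin(theta) = 0.1046 / (2 * 0.129467) = 0.403964
theta = 23.83 deg


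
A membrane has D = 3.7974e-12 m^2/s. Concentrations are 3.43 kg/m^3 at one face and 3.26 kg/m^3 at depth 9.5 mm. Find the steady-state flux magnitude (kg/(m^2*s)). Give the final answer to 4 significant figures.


J = -D * (dC/dx) = D * (C1 - C2) / dx
J = 3.7974e-12 * (3.43 - 3.26) / 9.5e-03
J = 6.795e-11 kg/(m^2*s)


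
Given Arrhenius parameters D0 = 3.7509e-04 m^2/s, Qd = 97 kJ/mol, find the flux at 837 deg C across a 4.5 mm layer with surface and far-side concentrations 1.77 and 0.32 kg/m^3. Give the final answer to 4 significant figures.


Step 1: D = D0 * exp(-Qd/(R*T))
T = 837 + 273.15 = 1110.15 K
D = 3.7509e-04 * exp(-97e3 / (8.314 * 1110.15)) = 1.02315e-08 m^2/s
Step 2: J = D * (C1 - C2) / dx
J = 1.02315e-08 * (1.77 - 0.32) / 4.5e-03
J = 3.297e-06 kg/(m^2*s)


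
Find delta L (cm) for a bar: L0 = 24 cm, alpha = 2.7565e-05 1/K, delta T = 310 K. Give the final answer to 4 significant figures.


dL = L0 * alpha * dT
dL = 24 * 2.7565e-05 * 310
dL = 0.2051 cm


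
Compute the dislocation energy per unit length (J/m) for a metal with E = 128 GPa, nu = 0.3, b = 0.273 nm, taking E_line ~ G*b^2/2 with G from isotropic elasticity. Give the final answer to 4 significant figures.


Step 1: G = E / (2*(1+nu))
G = 128 / (2*(1+0.3)) = 49.2308 GPa = 4.92308e+10 Pa
Step 2: E_line = G*b^2/2
b = 0.273 nm = 2.73e-10 m
E_line = 0.5 * 4.92308e+10 * (2.73e-10)^2 = 1.835e-09 J/m


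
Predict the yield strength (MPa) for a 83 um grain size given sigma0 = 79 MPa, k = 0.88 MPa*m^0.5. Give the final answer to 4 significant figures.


sigma_y = sigma0 + k / sqrt(d)
d = 83 um = 8.3e-05 m
sigma_y = 79 + 0.88 / sqrt(8.3e-05)
sigma_y = 175.6 MPa


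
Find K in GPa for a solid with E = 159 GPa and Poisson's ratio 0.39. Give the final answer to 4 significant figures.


K = E / (3*(1-2*nu))
K = 159 / (3*(1-2*0.39))
K = 240.9 GPa


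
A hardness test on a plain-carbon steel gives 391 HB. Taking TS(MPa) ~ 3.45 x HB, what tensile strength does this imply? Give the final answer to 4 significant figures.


TS (MPa) = 3.45 * HB
TS = 3.45 * 391
TS = 1349 MPa


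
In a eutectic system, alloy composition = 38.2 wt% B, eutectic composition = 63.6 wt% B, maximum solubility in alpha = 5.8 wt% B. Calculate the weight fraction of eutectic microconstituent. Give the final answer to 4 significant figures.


f_primary = (C_e - C0) / (C_e - C_alpha_max)
f_primary = (63.6 - 38.2) / (63.6 - 5.8)
f_primary = 0.439446
f_eutectic = 1 - 0.439446 = 0.5606


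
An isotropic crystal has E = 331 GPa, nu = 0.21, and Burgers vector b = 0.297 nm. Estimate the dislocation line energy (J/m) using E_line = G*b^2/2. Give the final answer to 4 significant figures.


Step 1: G = E / (2*(1+nu))
G = 331 / (2*(1+0.21)) = 136.777 GPa = 1.36777e+11 Pa
Step 2: E_line = G*b^2/2
b = 0.297 nm = 2.97e-10 m
E_line = 0.5 * 1.36777e+11 * (2.97e-10)^2 = 6.032e-09 J/m


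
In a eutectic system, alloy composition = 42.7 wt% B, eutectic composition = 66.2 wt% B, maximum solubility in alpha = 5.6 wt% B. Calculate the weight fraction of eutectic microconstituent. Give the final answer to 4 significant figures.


f_primary = (C_e - C0) / (C_e - C_alpha_max)
f_primary = (66.2 - 42.7) / (66.2 - 5.6)
f_primary = 0.387789
f_eutectic = 1 - 0.387789 = 0.6122


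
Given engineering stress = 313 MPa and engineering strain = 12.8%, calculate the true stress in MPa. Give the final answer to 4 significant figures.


sigma_true = sigma_eng * (1 + epsilon_eng)
sigma_true = 313 * (1 + 0.128)
sigma_true = 353.1 MPa
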